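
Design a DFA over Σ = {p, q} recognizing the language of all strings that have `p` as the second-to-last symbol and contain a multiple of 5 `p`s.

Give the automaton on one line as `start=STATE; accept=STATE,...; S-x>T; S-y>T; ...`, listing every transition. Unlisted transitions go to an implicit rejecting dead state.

Handle the two conditions separately and then intersect. The first has 7 states tracking the last 2 symbols read; the second has 5 states tracking the count of `p`s modulo 5. A product state is a pair (one from each), accepting exactly when both do. After merging equivalent states the machine shrinks.
With 9 states:
        p   q  
>  s0   s1  s0 
   s1   s2  s1 
   s2   s3  s2 
   s3   s4  s3 
   s4   s5  s6 
 * s5   s1  s7 
   s6   s8  s6 
 * s7   s1  s0 
   s8   s1  s7 
(> = start, * = accepting)

start=s0; accept=s5,s7; s0-p>s1; s0-q>s0; s1-p>s2; s1-q>s1; s2-p>s3; s2-q>s2; s3-p>s4; s3-q>s3; s4-p>s5; s4-q>s6; s5-p>s1; s5-q>s7; s6-p>s8; s6-q>s6; s7-p>s1; s7-q>s0; s8-p>s1; s8-q>s7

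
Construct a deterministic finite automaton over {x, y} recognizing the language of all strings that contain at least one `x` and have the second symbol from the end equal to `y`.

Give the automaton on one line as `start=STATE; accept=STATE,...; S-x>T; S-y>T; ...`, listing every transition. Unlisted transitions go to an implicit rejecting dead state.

Run two small machines in parallel and take their product. The first has 3 states tracking the count of `x`s, saturating at 2; the second has 7 states tracking the last 2 symbols read. A product state is a pair (one from each), accepting exactly when both do.
11 states suffice.
          x    y  
>  q0     q1   q2 
   q1     q3   q4 
   q2     q5   q6 
   q3     q3   q7 
   q4     q8   q9 
 * q5     q3   q4 
   q6     q5   q6 
   q7     q8  q10 
 * q8     q3   q7 
 * q9     q8   q9 
 * q10    q8  q10 
(> = start, * = accepting)

start=q0; accept=q5,q8,q9,q10; q0-x>q1; q0-y>q2; q1-x>q3; q1-y>q4; q2-x>q5; q2-y>q6; q3-x>q3; q3-y>q7; q4-x>q8; q4-y>q9; q5-x>q3; q5-y>q4; q6-x>q5; q6-y>q6; q7-x>q8; q7-y>q10; q8-x>q3; q8-y>q7; q9-x>q8; q9-y>q9; q10-x>q8; q10-y>q10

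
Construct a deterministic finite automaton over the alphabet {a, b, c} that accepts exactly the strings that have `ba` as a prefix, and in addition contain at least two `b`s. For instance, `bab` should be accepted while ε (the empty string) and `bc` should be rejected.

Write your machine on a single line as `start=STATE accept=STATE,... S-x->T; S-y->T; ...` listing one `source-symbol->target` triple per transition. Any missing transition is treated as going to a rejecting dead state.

start=s0; accept=s4; s0-a->s1; s0-b->s2; s0-c->s1; s1-a->s1; s1-b->s1; s1-c->s1; s2-a->s3; s2-b->s1; s2-c->s1; s3-a->s3; s3-b->s4; s3-c->s3; s4-a->s4; s4-b->s4; s4-c->s4

Build one automaton per condition and run them in lockstep. The first has 4 states tracking whether the input so far still matches the prefix `ba`; the second has 4 states tracking the count of `b`s, saturating at 3. A product state is a pair (one from each), accepting exactly when both do. Equivalent product states are then merged.
With 5 states:
        a   b   c  
>  s0   s1  s2  s1 
   s1   s1  s1  s1 
   s2   s3  s1  s1 
   s3   s3  s4  s3 
 * s4   s4  s4  s4 
(> = start, * = accepting)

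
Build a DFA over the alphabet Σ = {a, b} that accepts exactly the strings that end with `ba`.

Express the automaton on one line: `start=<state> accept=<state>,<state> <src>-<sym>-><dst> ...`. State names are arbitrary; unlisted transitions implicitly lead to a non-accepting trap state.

start=s0 accept=s2 s0-a->s0 s0-b->s1 s1-a->s2 s1-b->s1 s2-a->s0 s2-b->s1

Remember how much of `ba` the current input suffix matches. State s0 means no match yet; s1 means the last symbol is `b`; s2 means the last 2 symbols are `ba`. Only s2 accepts. On a mismatch, fall back to the longest proper suffix that is still a prefix of `ba`.
        a   b  
>  s0   s0  s1 
   s1   s2  s1 
 * s2   s0  s1 
(> = start, * = accepting)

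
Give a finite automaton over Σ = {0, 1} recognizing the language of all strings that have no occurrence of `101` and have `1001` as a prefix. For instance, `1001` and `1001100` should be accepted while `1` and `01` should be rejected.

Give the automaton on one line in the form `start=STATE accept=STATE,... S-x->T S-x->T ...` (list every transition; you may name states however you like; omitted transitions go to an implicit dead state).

start=q0 accept=q5,q6,q7 q0-0->q1 q0-1->q2 q1-0->q1 q1-1->q1 q2-0->q3 q2-1->q1 q3-0->q4 q3-1->q1 q4-0->q1 q4-1->q5 q5-0->q6 q5-1->q5 q6-0->q7 q6-1->q1 q7-0->q7 q7-1->q5

Handle the two conditions separately and then intersect. One (4 states) tracks partial matches of the forbidden pattern `101`; the other (6 states) tracks whether the input so far still matches the prefix `1001`. Each combined state is a pair, one component from each; accept when both components accept. Minimizing collapses redundant product states.
8 states suffice.
        0   1  
>  q0   q1  q2 
   q1   q1  q1 
   q2   q3  q1 
   q3   q4  q1 
   q4   q1  q5 
 * q5   q6  q5 
 * q6   q7  q1 
 * q7   q7  q5 
(> = start, * = accepting)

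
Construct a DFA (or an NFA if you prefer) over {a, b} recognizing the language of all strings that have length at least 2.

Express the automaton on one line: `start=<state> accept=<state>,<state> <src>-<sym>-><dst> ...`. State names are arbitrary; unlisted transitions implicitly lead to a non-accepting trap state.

We only need to distinguish lengths 0, 1, …, 2, and '>2'. Chain s0 → s1 → s2 → s3 on every symbol, with s3 looping. Accepting states: {s2, s3}.
        a   b  
>  s0   s1  s1 
   s1   s2  s2 
 * s2   s3  s3 
 * s3   s3  s3 
(> = start, * = accepting)

start=s0 accept=s2,s3 s0-a->s1 s0-b->s1 s1-a->s2 s1-b->s2 s2-a->s3 s2-b->s3 s3-a->s3 s3-b->s3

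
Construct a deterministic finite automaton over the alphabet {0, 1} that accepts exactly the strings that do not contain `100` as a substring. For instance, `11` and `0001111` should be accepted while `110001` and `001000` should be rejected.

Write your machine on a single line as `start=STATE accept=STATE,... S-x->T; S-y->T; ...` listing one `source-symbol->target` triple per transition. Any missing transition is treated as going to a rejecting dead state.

Track partial matches of the forbidden pattern `100`. State D is a dead state reached once `100` has occurred; every other state accepts. A means no part of `100` is currently matched.
A 4-state machine:
       0  1 
>* A   A  B 
 * B   C  B 
 * C   D  B 
   D   D  D 
(> = start, * = accepting)

start=A; accept=A,B,C; A-0->A; A-1->B; B-0->C; B-1->B; C-0->D; C-1->B; D-0->D; D-1->D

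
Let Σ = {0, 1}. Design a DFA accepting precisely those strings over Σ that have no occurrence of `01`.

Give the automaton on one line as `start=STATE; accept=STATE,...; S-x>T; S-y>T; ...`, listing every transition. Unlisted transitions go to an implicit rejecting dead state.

This is the complement of 'contains `01`'. Use the same substring-matching states — q0 through q2 holding how much of `01` has just been matched — but flip the accepting set: everything except the trap q2 accepts.
A 3-state machine:
        0   1  
>* q0   q1  q0 
 * q1   q1  q2 
   q2   q2  q2 
(> = start, * = accepting)

start=q0; accept=q0,q1; q0-0>q1; q0-1>q0; q1-0>q1; q1-1>q2; q2-0>q2; q2-1>q2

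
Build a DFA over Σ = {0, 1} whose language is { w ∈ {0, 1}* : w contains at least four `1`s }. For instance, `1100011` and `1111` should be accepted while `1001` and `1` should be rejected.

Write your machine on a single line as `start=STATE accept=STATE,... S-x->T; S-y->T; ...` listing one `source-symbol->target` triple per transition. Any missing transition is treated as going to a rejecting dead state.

Only the number of `1`s matters, and only up to 5. Make a chain q0 → q1 → q2 → q3 → q4 → q5 advanced by each `1` (with q5 absorbing); every other symbol self-loops. The accepting set is {q4, q5}.
A 6-state machine:
        0   1  
>  q0   q0  q1 
   q1   q1  q2 
   q2   q2  q3 
   q3   q3  q4 
 * q4   q4  q5 
 * q5   q5  q5 
(> = start, * = accepting)

start=q0; accept=q4,q5; q0-0->q0; q0-1->q1; q1-0->q1; q1-1->q2; q2-0->q2; q2-1->q3; q3-0->q3; q3-1->q4; q4-0->q4; q4-1->q5; q5-0->q5; q5-1->q5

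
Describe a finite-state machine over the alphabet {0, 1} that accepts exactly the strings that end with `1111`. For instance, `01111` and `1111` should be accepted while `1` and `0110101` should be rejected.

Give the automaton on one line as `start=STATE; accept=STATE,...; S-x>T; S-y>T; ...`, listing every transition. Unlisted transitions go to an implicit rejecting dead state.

start=s0; accept=s4; s0-0>s0; s0-1>s1; s1-0>s0; s1-1>s2; s2-0>s0; s2-1>s3; s3-0>s0; s3-1>s4; s4-0>s0; s4-1>s4

Let each state record the length of the longest suffix of the input read so far that is also a prefix of `1111`. s1 means the last symbol is `1`; s2 means the last 2 symbols are `11`; s3 means the last 3 symbols are `111`; s4 means the last 4 symbols are `1111`. Accept only at s4, where the string currently ends in `1111`.
A 5-state machine:
        0   1  
>  s0   s0  s1 
   s1   s0  s2 
   s2   s0  s3 
   s3   s0  s4 
 * s4   s0  s4 
(> = start, * = accepting)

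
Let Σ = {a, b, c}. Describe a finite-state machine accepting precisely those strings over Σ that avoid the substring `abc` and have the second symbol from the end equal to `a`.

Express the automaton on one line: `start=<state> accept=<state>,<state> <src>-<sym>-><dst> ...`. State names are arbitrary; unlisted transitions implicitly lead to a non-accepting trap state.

start=s0 accept=s4,s5,s6 s0-a->s1 s0-b->s2 s0-c->s3 s1-a->s4 s1-b->s5 s1-c->s6 s2-a->s7 s2-b->s8 s2-c->s9 s3-a->s10 s3-b->s11 s3-c->s12 s4-a->s4 s4-b->s5 s4-c->s6 s5-a->s7 s5-b->s8 s5-c->s13 s6-a->s10 s6-b->s11 s6-c->s12 s7-a->s4 s7-b->s5 s7-c->s6 s8-a->s7 s8-b->s8 s8-c->s9 s9-a->s10 s9-b->s11 s9-c->s12 s10-a->s4 s10-b->s5 s10-c->s6 s11-a->s7 s11-b->s8 s11-c->s9 s12-a->s10 s12-b->s11 s12-c->s12 s13-a->s14 s13-b->s15 s13-c->s16 s14-a->s17 s14-b->s18 s14-c->s19 s15-a->s20 s15-b->s21 s15-c->s13 s16-a->s14 s16-b->s15 s16-c->s16 s17-a->s17 s17-b->s18 s17-c->s19 s18-a->s20 s18-b->s21 s18-c->s13 s19-a->s14 s19-b->s15 s19-c->s16 s20-a->s17 s20-b->s18 s20-c->s19 s21-a->s20 s21-b->s21 s21-c->s13

Handle the two conditions separately and then intersect. The first has 4 states tracking partial matches of the forbidden pattern `abc`; the second has 13 states tracking the last 2 symbols read. A product state is a pair (one from each), accepting exactly when both do.
22 states suffice.
          a    b    c  
>  s0     s1   s2   s3 
   s1     s4   s5   s6 
   s2     s7   s8   s9 
   s3    s10  s11  s12 
 * s4     s4   s5   s6 
 * s5     s7   s8  s13 
 * s6    s10  s11  s12 
   s7     s4   s5   s6 
   s8     s7   s8   s9 
   s9    s10  s11  s12 
   s10    s4   s5   s6 
   s11    s7   s8   s9 
   s12   s10  s11  s12 
   s13   s14  s15  s16 
   s14   s17  s18  s19 
   s15   s20  s21  s13 
   s16   s14  s15  s16 
   s17   s17  s18  s19 
   s18   s20  s21  s13 
   s19   s14  s15  s16 
   s20   s17  s18  s19 
   s21   s20  s21  s13 
(> = start, * = accepting)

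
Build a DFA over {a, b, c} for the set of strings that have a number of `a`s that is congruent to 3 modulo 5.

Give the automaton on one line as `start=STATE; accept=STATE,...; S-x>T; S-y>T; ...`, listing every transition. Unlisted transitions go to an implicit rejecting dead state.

The only thing that matters is how many `a`s have appeared, reduced mod 5. Use one state per residue: q0 for 0, …, q4 for 4. Reading `a` moves to the next residue; anything else stays put. q3 is accepting.
With 5 states:
        a   b   c  
>  q0   q1  q0  q0 
   q1   q2  q1  q1 
   q2   q3  q2  q2 
 * q3   q4  q3  q3 
   q4   q0  q4  q4 
(> = start, * = accepting)

start=q0; accept=q3; q0-a>q1; q0-b>q0; q0-c>q0; q1-a>q2; q1-b>q1; q1-c>q1; q2-a>q3; q2-b>q2; q2-c>q2; q3-a>q4; q3-b>q3; q3-c>q3; q4-a>q0; q4-b>q4; q4-c>q4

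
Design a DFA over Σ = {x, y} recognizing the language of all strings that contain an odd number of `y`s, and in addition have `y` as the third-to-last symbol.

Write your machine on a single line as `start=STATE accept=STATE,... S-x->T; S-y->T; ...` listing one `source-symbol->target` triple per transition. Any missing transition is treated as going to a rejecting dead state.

start=A; accept=E,H,K,L; A-x->A; A-y->B; B-x->C; B-y->D; C-x->E; C-y->F; D-x->G; D-y->H; E-x->I; E-y->F; F-x->G; F-y->J; G-x->A; G-y->K; H-x->L; H-y->D; I-x->I; I-y->F; J-x->L; J-y->D; K-x->C; K-y->D; L-x->E; L-y->F

Handle the two conditions separately and then intersect. The first has 2 states tracking the count of `y`s modulo 2; the second has 15 states tracking the last 3 symbols read. A product state is a pair (one from each), accepting exactly when both do. After merging equivalent states the machine shrinks.
With 12 states:
       x  y 
>  A   A  B 
   B   C  D 
   C   E  F 
   D   G  H 
 * E   I  F 
   F   G  J 
   G   A  K 
 * H   L  D 
   I   I  F 
   J   L  D 
 * K   C  D 
 * L   E  F 
(> = start, * = accepting)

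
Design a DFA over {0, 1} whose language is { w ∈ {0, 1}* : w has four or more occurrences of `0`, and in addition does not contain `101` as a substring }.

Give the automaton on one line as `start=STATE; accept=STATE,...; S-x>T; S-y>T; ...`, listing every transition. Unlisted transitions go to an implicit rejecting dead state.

Run two small machines in parallel and take their product. One (6 states) tracks the count of `0`s, saturating at 5; the other (4 states) tracks partial matches of the forbidden pattern `101`. Each combined state is a pair, one component from each; accept when both components accept. Equivalent product states are then merged.
          0    1  
>  S0     S1   S2 
   S1     S3   S4 
   S2     S5   S2 
   S3     S6   S7 
   S4     S8   S4 
   S5     S3   S9 
   S6    S10  S11 
   S7    S12   S7 
   S8     S6   S9 
   S9     S9   S9 
 * S10   S10  S13 
   S11   S14  S11 
   S12   S10   S9 
 * S13   S14  S13 
 * S14   S10   S9 
(> = start, * = accepting)

start=S0; accept=S10,S13,S14; S0-0>S1; S0-1>S2; S1-0>S3; S1-1>S4; S2-0>S5; S2-1>S2; S3-0>S6; S3-1>S7; S4-0>S8; S4-1>S4; S5-0>S3; S5-1>S9; S6-0>S10; S6-1>S11; S7-0>S12; S7-1>S7; S8-0>S6; S8-1>S9; S9-0>S9; S9-1>S9; S10-0>S10; S10-1>S13; S11-0>S14; S11-1>S11; S12-0>S10; S12-1>S9; S13-0>S14; S13-1>S13; S14-0>S10; S14-1>S9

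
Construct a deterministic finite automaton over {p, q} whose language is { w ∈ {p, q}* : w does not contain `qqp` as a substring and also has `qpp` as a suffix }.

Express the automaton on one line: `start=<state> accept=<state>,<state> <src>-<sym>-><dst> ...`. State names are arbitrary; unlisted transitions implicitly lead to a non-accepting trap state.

start=s0 accept=s4 s0-p->s0 s0-q->s1 s1-p->s2 s1-q->s3 s2-p->s4 s2-q->s1 s3-p->s5 s3-q->s3 s4-p->s0 s4-q->s1 s5-p->s6 s5-q->s7 s6-p->s8 s6-q->s7 s7-p->s5 s7-q->s7 s8-p->s8 s8-q->s7

Run two small machines in parallel and take their product. The first has 4 states tracking partial matches of the forbidden pattern `qqp`; the second has 4 states tracking how much of the suffix `qpp` has currently been matched. A product state is a pair (one from each), accepting exactly when both do.
A 9-state machine:
        p   q  
>  s0   s0  s1 
   s1   s2  s3 
   s2   s4  s1 
   s3   s5  s3 
 * s4   s0  s1 
   s5   s6  s7 
   s6   s8  s7 
   s7   s5  s7 
   s8   s8  s7 
(> = start, * = accepting)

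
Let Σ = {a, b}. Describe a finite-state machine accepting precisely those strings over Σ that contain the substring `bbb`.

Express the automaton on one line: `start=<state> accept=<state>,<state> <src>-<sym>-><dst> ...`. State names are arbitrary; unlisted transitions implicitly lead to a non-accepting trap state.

start=q0 accept=q3 q0-a->q0 q0-b->q1 q1-a->q0 q1-b->q2 q2-a->q0 q2-b->q3 q3-a->q3 q3-b->q3

States q0..q2 record the length of the longest prefix of `bbb` that matches the current input suffix. Reaching q3 means `bbb` has been seen, and we stay there forever. Accept from q3.
A 4-state machine:
        a   b  
>  q0   q0  q1 
   q1   q0  q2 
   q2   q0  q3 
 * q3   q3  q3 
(> = start, * = accepting)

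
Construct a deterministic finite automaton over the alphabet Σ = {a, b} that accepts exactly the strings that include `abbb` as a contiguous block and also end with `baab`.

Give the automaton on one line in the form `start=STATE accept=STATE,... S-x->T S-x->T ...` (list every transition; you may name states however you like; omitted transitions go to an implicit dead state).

start=S0 accept=S8 S0-a->S1 S0-b->S0 S1-a->S1 S1-b->S2 S2-a->S1 S2-b->S3 S3-a->S1 S3-b->S4 S4-a->S5 S4-b->S4 S5-a->S6 S5-b->S4 S6-a->S7 S6-b->S8 S7-a->S7 S7-b->S4 S8-a->S5 S8-b->S4

Handle the two conditions separately and then intersect. The first has 5 states tracking whether and how much of `abbb` has been seen; the second has 5 states tracking how much of the suffix `baab` has currently been matched. A product state is a pair (one from each), accepting exactly when both do. Minimizing collapses redundant product states.
        a   b  
>  S0   S1  S0 
   S1   S1  S2 
   S2   S1  S3 
   S3   S1  S4 
   S4   S5  S4 
   S5   S6  S4 
   S6   S7  S8 
   S7   S7  S4 
 * S8   S5  S4 
(> = start, * = accepting)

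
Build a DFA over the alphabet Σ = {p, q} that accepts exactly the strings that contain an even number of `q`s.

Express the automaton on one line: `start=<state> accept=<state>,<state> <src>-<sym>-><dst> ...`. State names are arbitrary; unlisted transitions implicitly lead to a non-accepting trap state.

Keep the running count of `q`s modulo 2: each `q` advances along the cycle S0 → S1 → S0 while other symbols loop. Accept at S0.
2 states suffice.
        p   q  
>* S0   S0  S1 
   S1   S1  S0 
(> = start, * = accepting)

start=S0 accept=S0 S0-p->S0 S0-q->S1 S1-p->S1 S1-q->S0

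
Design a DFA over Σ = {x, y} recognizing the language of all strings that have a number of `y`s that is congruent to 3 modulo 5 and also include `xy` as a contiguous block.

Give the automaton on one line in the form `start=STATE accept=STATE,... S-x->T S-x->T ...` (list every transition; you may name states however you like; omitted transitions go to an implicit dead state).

Handle the two conditions separately and then intersect. One (5 states) tracks the count of `y`s modulo 5; the other (3 states) tracks whether and how much of `xy` has been seen. Each combined state is a pair, one component from each; accept when both components accept.
       x  y 
>  A   B  C 
   B   B  D 
   C   E  F 
   D   D  G 
   E   E  G 
   F   H  I 
   G   G  J 
   H   H  J 
   I   K  L 
 * J   J  M 
   K   K  M 
   L   N  A 
   M   M  O 
   N   N  O 
   O   O  D 
(> = start, * = accepting)

start=A accept=J A-x->B A-y->C B-x->B B-y->D C-x->E C-y->F D-x->D D-y->G E-x->E E-y->G F-x->H F-y->I G-x->G G-y->J H-x->H H-y->J I-x->K I-y->L J-x->J J-y->M K-x->K K-y->M L-x->N L-y->A M-x->M M-y->O N-x->N N-y->O O-x->O O-y->D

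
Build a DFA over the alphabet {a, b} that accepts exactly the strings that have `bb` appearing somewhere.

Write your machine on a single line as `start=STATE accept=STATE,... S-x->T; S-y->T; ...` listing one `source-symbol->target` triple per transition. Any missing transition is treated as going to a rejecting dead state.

start=q0; accept=q2; q0-a->q0; q0-b->q1; q1-a->q0; q1-b->q2; q2-a->q2; q2-b->q2

Track how much of `bb` has been matched so far: state q0 is no progress, q2 is the absorbing accept state reached once `bb` has occurred. Intermediate states record partial matches; on a mismatch, fall back to the longest reusable overlap.
A 3-state machine:
        a   b  
>  q0   q0  q1 
   q1   q0  q2 
 * q2   q2  q2 
(> = start, * = accepting)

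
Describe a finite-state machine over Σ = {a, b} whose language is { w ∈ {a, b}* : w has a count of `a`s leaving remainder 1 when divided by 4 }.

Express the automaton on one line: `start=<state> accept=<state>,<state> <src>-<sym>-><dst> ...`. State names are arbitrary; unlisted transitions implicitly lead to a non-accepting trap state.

The only thing that matters is how many `a`s have appeared, reduced mod 4. Use one state per residue: s0 for 0, …, s3 for 3. Reading `a` moves to the next residue; anything else stays put. s1 is accepting.
With 4 states:
        a   b  
>  s0   s1  s0 
 * s1   s2  s1 
   s2   s3  s2 
   s3   s0  s3 
(> = start, * = accepting)

start=s0 accept=s1 s0-a->s1 s0-b->s0 s1-a->s2 s1-b->s1 s2-a->s3 s2-b->s2 s3-a->s0 s3-b->s3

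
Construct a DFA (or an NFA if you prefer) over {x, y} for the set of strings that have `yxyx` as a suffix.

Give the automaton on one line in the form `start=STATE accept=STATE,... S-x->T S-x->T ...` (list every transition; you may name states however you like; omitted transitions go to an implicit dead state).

start=q0 accept=q4 q0-x->q0 q0-y->q1 q1-x->q2 q1-y->q1 q2-x->q0 q2-y->q3 q3-x->q4 q3-y->q1 q4-x->q0 q4-y->q3

Remember how much of `yxyx` the current input suffix matches. State q0 means no match yet; q1 means the last symbol is `y`; q2 means the last 2 symbols are `yx`; q3 means the last 3 symbols are `yxy`; q4 means the last 4 symbols are `yxyx`. Only q4 accepts. On a mismatch, fall back to the longest proper suffix that is still a prefix of `yxyx`.
5 states suffice.
        x   y  
>  q0   q0  q1 
   q1   q2  q1 
   q2   q0  q3 
   q3   q4  q1 
 * q4   q0  q3 
(> = start, * = accepting)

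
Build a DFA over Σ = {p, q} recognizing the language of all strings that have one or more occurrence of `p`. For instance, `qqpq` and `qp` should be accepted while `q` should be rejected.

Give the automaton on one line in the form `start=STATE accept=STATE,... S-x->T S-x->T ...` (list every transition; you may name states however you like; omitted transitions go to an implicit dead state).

start=S0 accept=S1,S2 S0-p->S1 S0-q->S0 S1-p->S2 S1-q->S1 S2-p->S2 S2-q->S2

Only the number of `p`s matters, and only up to 2. Make a chain S0 → S1 → S2 advanced by each `p` (with S2 absorbing); every other symbol self-loops. The accepting set is {S1, S2}.
With 3 states:
        p   q  
>  S0   S1  S0 
 * S1   S2  S1 
 * S2   S2  S2 
(> = start, * = accepting)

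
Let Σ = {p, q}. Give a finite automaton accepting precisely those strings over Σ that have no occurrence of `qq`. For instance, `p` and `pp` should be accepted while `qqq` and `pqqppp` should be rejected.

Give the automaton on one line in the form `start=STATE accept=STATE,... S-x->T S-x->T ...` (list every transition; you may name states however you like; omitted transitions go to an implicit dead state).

start=A accept=A,B A-p->A A-q->B B-p->A B-q->C C-p->C C-q->C

Track partial matches of the forbidden pattern `qq`. State C is a dead state reached once `qq` has occurred; every other state accepts. A means no part of `qq` is currently matched.
       p  q 
>* A   A  B 
 * B   A  C 
   C   C  C 
(> = start, * = accepting)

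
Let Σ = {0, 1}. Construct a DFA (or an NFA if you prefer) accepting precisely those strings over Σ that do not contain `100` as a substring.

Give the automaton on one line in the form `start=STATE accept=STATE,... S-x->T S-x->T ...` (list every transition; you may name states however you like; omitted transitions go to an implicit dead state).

start=A accept=A,B,C A-0->A A-1->B B-0->C B-1->B C-0->D C-1->B D-0->D D-1->D

Track partial matches of the forbidden pattern `100`. State D is a dead state reached once `100` has occurred; every other state accepts. A means no part of `100` is currently matched.
With 4 states:
       0  1 
>* A   A  B 
 * B   C  B 
 * C   D  B 
   D   D  D 
(> = start, * = accepting)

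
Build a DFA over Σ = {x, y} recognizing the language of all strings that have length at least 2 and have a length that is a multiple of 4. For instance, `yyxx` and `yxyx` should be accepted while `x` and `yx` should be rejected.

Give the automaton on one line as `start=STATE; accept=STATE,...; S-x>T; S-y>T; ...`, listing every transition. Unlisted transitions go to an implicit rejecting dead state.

start=S0; accept=S4; S0-x>S1; S0-y>S1; S1-x>S2; S1-y>S2; S2-x>S3; S2-y>S3; S3-x>S4; S3-y>S4; S4-x>S1; S4-y>S1

Build one automaton per condition and run them in lockstep. One (4 states) tracks the input length, saturating at 3; the other (4 states) tracks the input length modulo 4. Each combined state is a pair, one component from each; accept when both components accept. Equivalent product states are then merged.
        x   y  
>  S0   S1  S1 
   S1   S2  S2 
   S2   S3  S3 
   S3   S4  S4 
 * S4   S1  S1 
(> = start, * = accepting)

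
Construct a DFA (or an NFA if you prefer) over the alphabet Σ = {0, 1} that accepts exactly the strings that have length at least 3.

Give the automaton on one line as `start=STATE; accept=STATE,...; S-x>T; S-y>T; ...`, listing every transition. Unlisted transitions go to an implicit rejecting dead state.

Count input length up to 4: every symbol moves from S0 toward S4, which means 'more than 3' and absorbs. Accept from {S3, S4}.
        0   1  
>  S0   S1  S1 
   S1   S2  S2 
   S2   S3  S3 
 * S3   S4  S4 
 * S4   S4  S4 
(> = start, * = accepting)

start=S0; accept=S3,S4; S0-0>S1; S0-1>S1; S1-0>S2; S1-1>S2; S2-0>S3; S2-1>S3; S3-0>S4; S3-1>S4; S4-0>S4; S4-1>S4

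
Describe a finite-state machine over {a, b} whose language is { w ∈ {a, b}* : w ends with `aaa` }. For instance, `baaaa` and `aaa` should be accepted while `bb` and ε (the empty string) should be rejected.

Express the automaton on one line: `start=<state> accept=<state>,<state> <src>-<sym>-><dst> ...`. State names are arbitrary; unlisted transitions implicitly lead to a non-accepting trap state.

start=S0 accept=S3 S0-a->S1 S0-b->S0 S1-a->S2 S1-b->S0 S2-a->S3 S2-b->S0 S3-a->S3 S3-b->S0

Remember how much of `aaa` the current input suffix matches. State S0 means no match yet; S1 means the last symbol is `a`; S2 means the last 2 symbols are `aa`; S3 means the last 3 symbols are `aaa`. Only S3 accepts. On a mismatch, fall back to the longest proper suffix that is still a prefix of `aaa`.
With 4 states:
        a   b  
>  S0   S1  S0 
   S1   S2  S0 
   S2   S3  S0 
 * S3   S3  S0 
(> = start, * = accepting)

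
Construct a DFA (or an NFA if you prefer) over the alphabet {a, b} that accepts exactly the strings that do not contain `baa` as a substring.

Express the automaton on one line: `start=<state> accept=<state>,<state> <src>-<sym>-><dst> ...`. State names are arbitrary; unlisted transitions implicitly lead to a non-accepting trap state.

Track partial matches of the forbidden pattern `baa`. State q3 is a dead state reached once `baa` has occurred; every other state accepts. q0 means no part of `baa` is currently matched.
With 4 states:
        a   b  
>* q0   q0  q1 
 * q1   q2  q1 
 * q2   q3  q1 
   q3   q3  q3 
(> = start, * = accepting)

start=q0 accept=q0,q1,q2 q0-a->q0 q0-b->q1 q1-a->q2 q1-b->q1 q2-a->q3 q2-b->q1 q3-a->q3 q3-b->q3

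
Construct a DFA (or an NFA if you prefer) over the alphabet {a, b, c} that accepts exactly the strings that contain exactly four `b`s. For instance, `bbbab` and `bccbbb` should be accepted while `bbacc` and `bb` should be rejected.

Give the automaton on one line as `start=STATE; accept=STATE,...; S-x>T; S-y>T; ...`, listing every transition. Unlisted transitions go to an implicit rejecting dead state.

Only the number of `b`s matters, and only up to 5. Make a chain q0 → q1 → q2 → q3 → q4 → q5 advanced by each `b` (with q5 absorbing); every other symbol self-loops. The accepting set is {q4}.
6 states suffice.
        a   b   c  
>  q0   q0  q1  q0 
   q1   q1  q2  q1 
   q2   q2  q3  q2 
   q3   q3  q4  q3 
 * q4   q4  q5  q4 
   q5   q5  q5  q5 
(> = start, * = accepting)

start=q0; accept=q4; q0-a>q0; q0-b>q1; q0-c>q0; q1-a>q1; q1-b>q2; q1-c>q1; q2-a>q2; q2-b>q3; q2-c>q2; q3-a>q3; q3-b>q4; q3-c>q3; q4-a>q4; q4-b>q5; q4-c>q4; q5-a>q5; q5-b>q5; q5-c>q5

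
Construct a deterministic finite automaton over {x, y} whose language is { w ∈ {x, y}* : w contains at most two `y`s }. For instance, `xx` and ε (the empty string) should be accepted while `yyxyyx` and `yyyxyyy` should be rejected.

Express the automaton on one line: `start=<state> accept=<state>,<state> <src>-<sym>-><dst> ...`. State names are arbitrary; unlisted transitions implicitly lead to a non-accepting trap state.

Only the number of `y`s matters, and only up to 3. Make a chain q0 → q1 → q2 → q3 advanced by each `y` (with q3 absorbing); every other symbol self-loops. The accepting set is {q0, q1, q2}.
        x   y  
>* q0   q0  q1 
 * q1   q1  q2 
 * q2   q2  q3 
   q3   q3  q3 
(> = start, * = accepting)

start=q0 accept=q0,q1,q2 q0-x->q0 q0-y->q1 q1-x->q1 q1-y->q2 q2-x->q2 q2-y->q3 q3-x->q3 q3-y->q3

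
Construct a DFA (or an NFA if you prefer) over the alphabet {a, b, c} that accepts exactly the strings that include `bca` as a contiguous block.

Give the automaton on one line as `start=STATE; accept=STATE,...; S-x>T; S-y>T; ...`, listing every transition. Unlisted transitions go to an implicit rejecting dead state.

start=q0; accept=q3; q0-a>q0; q0-b>q1; q0-c>q0; q1-a>q0; q1-b>q1; q1-c>q2; q2-a>q3; q2-b>q1; q2-c>q0; q3-a>q3; q3-b>q3; q3-c>q3

Track how much of `bca` has been matched so far: state q0 is no progress, q3 is the absorbing accept state reached once `bca` has occurred. Intermediate states record partial matches; on a mismatch, fall back to the longest reusable overlap.
With 4 states:
        a   b   c  
>  q0   q0  q1  q0 
   q1   q0  q1  q2 
   q2   q3  q1  q0 
 * q3   q3  q3  q3 
(> = start, * = accepting)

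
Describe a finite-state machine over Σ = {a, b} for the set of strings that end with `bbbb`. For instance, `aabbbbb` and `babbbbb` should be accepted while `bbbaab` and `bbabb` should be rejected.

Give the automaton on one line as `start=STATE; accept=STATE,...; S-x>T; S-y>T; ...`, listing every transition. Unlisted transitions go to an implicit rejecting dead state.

start=s0; accept=s4; s0-a>s0; s0-b>s1; s1-a>s0; s1-b>s2; s2-a>s0; s2-b>s3; s3-a>s0; s3-b>s4; s4-a>s0; s4-b>s4

Let each state record the length of the longest suffix of the input read so far that is also a prefix of `bbbb`. s1 means the last symbol is `b`; s2 means the last 2 symbols are `bb`; s3 means the last 3 symbols are `bbb`; s4 means the last 4 symbols are `bbbb`. Accept only at s4, where the string currently ends in `bbbb`.
        a   b  
>  s0   s0  s1 
   s1   s0  s2 
   s2   s0  s3 
   s3   s0  s4 
 * s4   s0  s4 
(> = start, * = accepting)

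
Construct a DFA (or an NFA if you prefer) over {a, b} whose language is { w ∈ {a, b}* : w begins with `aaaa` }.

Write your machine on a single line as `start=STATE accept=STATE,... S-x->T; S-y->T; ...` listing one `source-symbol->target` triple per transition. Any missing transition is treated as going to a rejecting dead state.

start=S0; accept=S4; S0-a->S1; S0-b->S5; S1-a->S2; S1-b->S5; S2-a->S3; S2-b->S5; S3-a->S4; S3-b->S5; S4-a->S4; S4-b->S4; S5-a->S5; S5-b->S5

Walk along `aaaa` while the input agrees: from S0 take `a` to S1, and so on. Any deviation drops to the rejecting sink S5. Once S4 is reached the prefix is confirmed and every continuation is accepted.
6 states suffice.
        a   b  
>  S0   S1  S5 
   S1   S2  S5 
   S2   S3  S5 
   S3   S4  S5 
 * S4   S4  S4 
   S5   S5  S5 
(> = start, * = accepting)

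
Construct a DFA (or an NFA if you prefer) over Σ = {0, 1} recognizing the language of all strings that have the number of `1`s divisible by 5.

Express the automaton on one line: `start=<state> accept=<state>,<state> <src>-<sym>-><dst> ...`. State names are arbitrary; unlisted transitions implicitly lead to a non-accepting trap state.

The only thing that matters is how many `1`s have appeared, reduced mod 5. Use one state per residue: q0 for 0, …, q4 for 4. Reading `1` moves to the next residue; anything else stays put. q0 is accepting.
        0   1  
>* q0   q0  q1 
   q1   q1  q2 
   q2   q2  q3 
   q3   q3  q4 
   q4   q4  q0 
(> = start, * = accepting)

start=q0 accept=q0 q0-0->q0 q0-1->q1 q1-0->q1 q1-1->q2 q2-0->q2 q2-1->q3 q3-0->q3 q3-1->q4 q4-0->q4 q4-1->q0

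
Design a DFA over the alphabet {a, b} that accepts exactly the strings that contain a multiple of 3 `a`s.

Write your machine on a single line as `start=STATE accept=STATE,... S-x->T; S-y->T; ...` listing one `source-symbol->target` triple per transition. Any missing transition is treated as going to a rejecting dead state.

start=q0; accept=q0; q0-a->q1; q0-b->q0; q1-a->q2; q1-b->q1; q2-a->q0; q2-b->q2

The only thing that matters is how many `a`s have appeared, reduced mod 3. Use one state per residue: q0 for 0, …, q2 for 2. Reading `a` moves to the next residue; anything else stays put. q0 is accepting.
A 3-state machine:
        a   b  
>* q0   q1  q0 
   q1   q2  q1 
   q2   q0  q2 
(> = start, * = accepting)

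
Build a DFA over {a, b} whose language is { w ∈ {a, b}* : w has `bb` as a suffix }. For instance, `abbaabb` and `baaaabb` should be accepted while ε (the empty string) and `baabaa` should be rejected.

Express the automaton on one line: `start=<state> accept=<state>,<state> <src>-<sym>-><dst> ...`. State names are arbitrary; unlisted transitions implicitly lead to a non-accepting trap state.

start=q0 accept=q2 q0-a->q0 q0-b->q1 q1-a->q0 q1-b->q2 q2-a->q0 q2-b->q2

Let each state record the length of the longest suffix of the input read so far that is also a prefix of `bb`. q1 means the last symbol is `b`; q2 means the last 2 symbols are `bb`. Accept only at q2, where the string currently ends in `bb`.
A 3-state machine:
        a   b  
>  q0   q0  q1 
   q1   q0  q2 
 * q2   q0  q2 
(> = start, * = accepting)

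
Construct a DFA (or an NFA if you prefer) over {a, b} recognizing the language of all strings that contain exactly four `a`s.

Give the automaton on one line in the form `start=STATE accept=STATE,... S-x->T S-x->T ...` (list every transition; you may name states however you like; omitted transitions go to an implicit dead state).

start=q0 accept=q4 q0-a->q1 q0-b->q0 q1-a->q2 q1-b->q1 q2-a->q3 q2-b->q2 q3-a->q4 q3-b->q3 q4-a->q5 q4-b->q4 q5-a->q5 q5-b->q5

Only the number of `a`s matters, and only up to 5. Make a chain q0 → q1 → q2 → q3 → q4 → q5 advanced by each `a` (with q5 absorbing); every other symbol self-loops. The accepting set is {q4}.
A 6-state machine:
        a   b  
>  q0   q1  q0 
   q1   q2  q1 
   q2   q3  q2 
   q3   q4  q3 
 * q4   q5  q4 
   q5   q5  q5 
(> = start, * = accepting)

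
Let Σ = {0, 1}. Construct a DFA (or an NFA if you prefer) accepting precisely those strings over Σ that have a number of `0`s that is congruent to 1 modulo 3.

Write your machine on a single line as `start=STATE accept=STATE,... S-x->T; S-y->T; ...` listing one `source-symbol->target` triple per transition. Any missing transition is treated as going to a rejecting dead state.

start=s0; accept=s1; s0-0->s1; s0-1->s0; s1-0->s2; s1-1->s1; s2-0->s0; s2-1->s2

Keep the running count of `0`s modulo 3: each `0` advances along the cycle s0 → s1 → s2 → s0 while other symbols loop. Accept at s1.
A 3-state machine:
        0   1  
>  s0   s1  s0 
 * s1   s2  s1 
   s2   s0  s2 
(> = start, * = accepting)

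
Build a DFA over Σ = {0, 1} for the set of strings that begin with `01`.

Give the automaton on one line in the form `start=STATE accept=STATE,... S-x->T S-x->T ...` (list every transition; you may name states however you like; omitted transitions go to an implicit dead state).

start=s0 accept=s2 s0-0->s1 s0-1->s3 s1-0->s3 s1-1->s2 s2-0->s2 s2-1->s2 s3-0->s3 s3-1->s3

Check the first 2 symbols one by one: s0 through s1 record how many have matched `01` so far; any wrong symbol goes to the dead state s3. After all 2 match we enter the accepting sink s2.
        0   1  
>  s0   s1  s3 
   s1   s3  s2 
 * s2   s2  s2 
   s3   s3  s3 
(> = start, * = accepting)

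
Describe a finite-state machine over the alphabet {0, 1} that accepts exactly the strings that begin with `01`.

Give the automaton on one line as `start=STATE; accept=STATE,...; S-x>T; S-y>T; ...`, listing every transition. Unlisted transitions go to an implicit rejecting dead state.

start=q0; accept=q2; q0-0>q1; q0-1>q3; q1-0>q3; q1-1>q2; q2-0>q2; q2-1>q2; q3-0>q3; q3-1>q3

Check the first 2 symbols one by one: q0 through q1 record how many have matched `01` so far; any wrong symbol goes to the dead state q3. After all 2 match we enter the accepting sink q2.
        0   1  
>  q0   q1  q3 
   q1   q3  q2 
 * q2   q2  q2 
   q3   q3  q3 
(> = start, * = accepting)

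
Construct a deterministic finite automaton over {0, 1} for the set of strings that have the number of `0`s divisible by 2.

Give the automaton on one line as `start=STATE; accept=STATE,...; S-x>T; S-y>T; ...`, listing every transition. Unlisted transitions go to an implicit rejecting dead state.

start=s0; accept=s0; s0-0>s1; s0-1>s0; s1-0>s0; s1-1>s1

The only thing that matters is how many `0`s have appeared, reduced mod 2. Use one state per residue: s0 for 0, …, s1 for 1. Reading `0` moves to the next residue; anything else stays put. s0 is accepting.
With 2 states:
        0   1  
>* s0   s1  s0 
   s1   s0  s1 
(> = start, * = accepting)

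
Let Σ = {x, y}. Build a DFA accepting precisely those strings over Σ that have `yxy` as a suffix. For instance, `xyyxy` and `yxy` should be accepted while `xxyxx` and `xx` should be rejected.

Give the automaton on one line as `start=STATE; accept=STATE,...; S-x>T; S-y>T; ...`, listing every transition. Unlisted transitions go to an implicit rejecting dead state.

start=S0; accept=S3; S0-x>S0; S0-y>S1; S1-x>S2; S1-y>S1; S2-x>S0; S2-y>S3; S3-x>S2; S3-y>S1

Let each state record the length of the longest suffix of the input read so far that is also a prefix of `yxy`. S1 means the last symbol is `y`; S2 means the last 2 symbols are `yx`; S3 means the last 3 symbols are `yxy`. Accept only at S3, where the string currently ends in `yxy`.
4 states suffice.
        x   y  
>  S0   S0  S1 
   S1   S2  S1 
   S2   S0  S3 
 * S3   S2  S1 
(> = start, * = accepting)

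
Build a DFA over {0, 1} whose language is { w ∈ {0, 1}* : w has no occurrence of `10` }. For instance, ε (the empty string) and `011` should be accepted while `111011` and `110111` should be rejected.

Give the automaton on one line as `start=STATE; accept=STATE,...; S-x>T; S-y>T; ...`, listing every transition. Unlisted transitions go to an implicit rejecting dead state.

start=q0; accept=q0,q1; q0-0>q0; q0-1>q1; q1-0>q2; q1-1>q1; q2-0>q2; q2-1>q2

This is the complement of 'contains `10`'. Use the same substring-matching states — q0 through q2 holding how much of `10` has just been matched — but flip the accepting set: everything except the trap q2 accepts.
With 3 states:
        0   1  
>* q0   q0  q1 
 * q1   q2  q1 
   q2   q2  q2 
(> = start, * = accepting)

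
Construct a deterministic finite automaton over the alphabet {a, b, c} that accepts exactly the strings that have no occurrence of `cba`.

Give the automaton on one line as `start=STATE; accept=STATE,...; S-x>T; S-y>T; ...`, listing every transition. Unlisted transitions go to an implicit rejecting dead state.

start=s0; accept=s0,s1,s2; s0-a>s0; s0-b>s0; s0-c>s1; s1-a>s0; s1-b>s2; s1-c>s1; s2-a>s3; s2-b>s0; s2-c>s1; s3-a>s3; s3-b>s3; s3-c>s3

This is the complement of 'contains `cba`'. Use the same substring-matching states — s0 through s3 holding how much of `cba` has just been matched — but flip the accepting set: everything except the trap s3 accepts.
4 states suffice.
        a   b   c  
>* s0   s0  s0  s1 
 * s1   s0  s2  s1 
 * s2   s3  s0  s1 
   s3   s3  s3  s3 
(> = start, * = accepting)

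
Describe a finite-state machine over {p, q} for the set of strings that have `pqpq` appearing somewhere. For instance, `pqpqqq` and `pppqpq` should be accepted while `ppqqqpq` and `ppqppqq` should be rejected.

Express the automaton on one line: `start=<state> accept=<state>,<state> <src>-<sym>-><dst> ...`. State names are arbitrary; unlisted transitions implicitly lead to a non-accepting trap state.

Track how much of `pqpq` has been matched so far: state S0 is no progress, S4 is the absorbing accept state reached once `pqpq` has occurred. Intermediate states record partial matches; on a mismatch, fall back to the longest reusable overlap.
With 5 states:
        p   q  
>  S0   S1  S0 
   S1   S1  S2 
   S2   S3  S0 
   S3   S1  S4 
 * S4   S4  S4 
(> = start, * = accepting)

start=S0 accept=S4 S0-p->S1 S0-q->S0 S1-p->S1 S1-q->S2 S2-p->S3 S2-q->S0 S3-p->S1 S3-q->S4 S4-p->S4 S4-q->S4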